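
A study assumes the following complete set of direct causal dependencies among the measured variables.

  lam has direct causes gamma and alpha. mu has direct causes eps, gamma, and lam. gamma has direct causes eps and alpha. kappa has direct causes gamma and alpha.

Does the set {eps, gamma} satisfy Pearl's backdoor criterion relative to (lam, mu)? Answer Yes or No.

Yes

Backdoor paths from lam to mu (paths whose first edge points into lam):
  P1: lam <- alpha -> gamma <- eps -> mu
  P2: lam <- alpha -> gamma -> mu
  P3: lam <- alpha -> kappa <- gamma <- eps -> mu
  P4: lam <- alpha -> kappa <- gamma -> mu
  P5: lam <- gamma <- eps -> mu
  P6: lam <- gamma -> mu
Condition 1 (no descendant of lam in the set): holds — descendants of lam are {mu}; none are in {eps, gamma}.
Condition 2 (every backdoor path blocked by {eps, gamma}):
  P1: blocked at fork node eps ∈ conditioning set.
  P2: blocked at chain node gamma ∈ conditioning set.
  P3: blocked at collider kappa (neither it nor any descendant is in the conditioning set).
  P4: blocked at collider kappa (neither it nor any descendant is in the conditioning set).
  P5: blocked at chain node gamma ∈ conditioning set.
  P6: blocked at fork node gamma ∈ conditioning set.
{eps, gamma} satisfies the backdoor criterion.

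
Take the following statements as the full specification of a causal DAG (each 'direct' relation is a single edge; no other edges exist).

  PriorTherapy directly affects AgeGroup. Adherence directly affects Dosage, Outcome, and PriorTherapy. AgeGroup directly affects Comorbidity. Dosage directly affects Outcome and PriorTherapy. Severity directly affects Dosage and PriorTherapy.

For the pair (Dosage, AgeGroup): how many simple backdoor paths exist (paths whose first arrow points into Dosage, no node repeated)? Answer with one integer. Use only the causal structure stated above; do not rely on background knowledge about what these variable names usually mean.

2

A backdoor path from Dosage to AgeGroup is any simple undirected path whose first edge points into Dosage (i.e. leaves Dosage via a parent).
Parents of Dosage: {Adherence, Severity}.
Enumerating:
  P1: Dosage <- Adherence -> PriorTherapy -> AgeGroup
  P2: Dosage <- Severity -> PriorTherapy -> AgeGroup
That exhausts the simple backdoor paths. Count: 2.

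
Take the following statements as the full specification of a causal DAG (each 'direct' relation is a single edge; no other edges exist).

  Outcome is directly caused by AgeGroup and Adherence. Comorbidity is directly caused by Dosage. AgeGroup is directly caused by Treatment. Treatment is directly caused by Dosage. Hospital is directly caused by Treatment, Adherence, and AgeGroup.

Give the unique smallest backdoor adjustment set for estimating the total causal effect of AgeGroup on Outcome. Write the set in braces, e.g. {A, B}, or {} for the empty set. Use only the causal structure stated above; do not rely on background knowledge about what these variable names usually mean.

{}

Variables eligible for adjustment (non-descendants of AgeGroup, excluding AgeGroup and Outcome): {Adherence, Comorbidity, Dosage, Treatment}.
Backdoor paths from AgeGroup to Outcome:
  P1: AgeGroup <- Treatment -> Hospital <- Adherence -> Outcome
Each backdoor path contains an unconditioned collider, so every path is already blocked with the empty conditioning set:
  P1: blocked at collider Hospital (neither it nor any descendant is in the conditioning set).
The empty set is therefore the unique smallest valid set.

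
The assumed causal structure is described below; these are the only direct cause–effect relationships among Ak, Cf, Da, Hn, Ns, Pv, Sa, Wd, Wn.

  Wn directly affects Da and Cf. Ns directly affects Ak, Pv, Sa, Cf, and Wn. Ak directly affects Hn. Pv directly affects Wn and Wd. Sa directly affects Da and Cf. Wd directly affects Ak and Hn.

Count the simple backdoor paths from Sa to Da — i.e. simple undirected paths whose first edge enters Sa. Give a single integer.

A backdoor path from Sa to Da is any simple undirected path whose first edge points into Sa (i.e. leaves Sa via a parent).
Parents of Sa: {Ns}.
Enumerating:
  P1: Sa <- Ns -> Pv -> Wn -> Da
  P2: Sa <- Ns -> Wn -> Da
  P3: Sa <- Ns -> Ak <- Wd <- Pv -> Wn -> Da
  P4: Sa <- Ns -> Ak -> Hn <- Wd <- Pv -> Wn -> Da
  P5: Sa <- Ns -> Cf <- Wn -> Da
That exhausts the simple backdoor paths. Count: 5.

5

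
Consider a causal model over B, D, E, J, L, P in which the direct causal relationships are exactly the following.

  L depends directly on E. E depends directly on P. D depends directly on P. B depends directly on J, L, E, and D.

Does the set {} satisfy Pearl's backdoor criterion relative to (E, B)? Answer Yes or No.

No

Backdoor paths from E to B (paths whose first edge points into E):
  P1: E <- P -> D -> B
Condition 1 (no descendant of E in the set): holds — descendants of E are {B, L}; none are in {}.
Condition 2 (every backdoor path blocked by {}):
  P1: open — no interior node is in the conditioning set.
{} does not satisfy the backdoor criterion.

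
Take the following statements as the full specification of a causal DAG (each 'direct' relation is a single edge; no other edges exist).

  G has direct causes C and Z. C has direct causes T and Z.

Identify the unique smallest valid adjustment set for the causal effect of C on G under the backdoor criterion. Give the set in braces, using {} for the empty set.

Variables eligible for adjustment (non-descendants of C, excluding C and G): {T, Z}.
Backdoor paths from C to G:
  P1: C <- Z -> G
The empty set is not sufficient: P1 (C <- Z -> G) has no collider blocking it and no conditioned non-collider, so it is open.
Try {Z}:
  P1: blocked at fork node Z ∈ conditioning set.
{Z} contains no descendant of C and blocks every backdoor path.
No other singleton works — e.g. {T} leaves P1 open — so {Z} is the unique smallest valid adjustment set.

{Z}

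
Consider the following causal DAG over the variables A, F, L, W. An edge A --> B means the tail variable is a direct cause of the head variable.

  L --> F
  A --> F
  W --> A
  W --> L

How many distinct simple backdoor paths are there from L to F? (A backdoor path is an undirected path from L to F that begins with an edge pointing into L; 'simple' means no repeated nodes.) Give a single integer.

1

A backdoor path from L to F is any simple undirected path whose first edge points into L (i.e. leaves L via a parent).
Parents of L: {W}.
Enumerating:
  P1: L <- W -> A -> F
That exhausts the simple backdoor paths. Count: 1.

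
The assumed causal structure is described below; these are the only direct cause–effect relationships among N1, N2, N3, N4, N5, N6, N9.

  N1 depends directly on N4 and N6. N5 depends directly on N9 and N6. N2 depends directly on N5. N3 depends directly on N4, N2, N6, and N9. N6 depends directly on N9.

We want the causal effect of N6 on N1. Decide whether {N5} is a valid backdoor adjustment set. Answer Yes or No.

Backdoor paths from N6 to N1 (paths whose first edge points into N6):
  P1: N6 <- N9 -> N5 -> N2 -> N3 <- N4 -> N1
  P2: N6 <- N9 -> N3 <- N4 -> N1
Condition 1 (no descendant of N6 in the set): FAILS — N5 is a descendant of N6.
Condition 2 (every backdoor path blocked by {N5}):
  P1: blocked at chain node N5 ∈ conditioning set.
  P2: blocked at collider N3 (neither it nor any descendant is in the conditioning set).
{N5} does not satisfy the backdoor criterion.

No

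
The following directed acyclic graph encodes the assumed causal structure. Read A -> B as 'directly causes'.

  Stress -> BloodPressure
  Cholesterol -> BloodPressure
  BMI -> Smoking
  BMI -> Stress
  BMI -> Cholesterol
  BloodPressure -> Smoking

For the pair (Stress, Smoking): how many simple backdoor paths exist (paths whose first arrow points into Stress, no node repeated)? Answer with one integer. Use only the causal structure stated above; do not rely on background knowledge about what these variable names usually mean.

2

A backdoor path from Stress to Smoking is any simple undirected path whose first edge points into Stress (i.e. leaves Stress via a parent).
Parents of Stress: {BMI}.
Enumerating:
  P1: Stress <- BMI -> Cholesterol -> BloodPressure -> Smoking
  P2: Stress <- BMI -> Smoking
That exhausts the simple backdoor paths. Count: 2.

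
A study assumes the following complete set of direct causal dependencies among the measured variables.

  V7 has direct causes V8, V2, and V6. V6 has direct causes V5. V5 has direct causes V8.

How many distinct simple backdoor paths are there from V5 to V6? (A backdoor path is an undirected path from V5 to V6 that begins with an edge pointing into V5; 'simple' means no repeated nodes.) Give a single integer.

A backdoor path from V5 to V6 is any simple undirected path whose first edge points into V5 (i.e. leaves V5 via a parent).
Parents of V5: {V8}.
Enumerating:
  P1: V5 <- V8 -> V7 <- V6
That exhausts the simple backdoor paths. Count: 1.

1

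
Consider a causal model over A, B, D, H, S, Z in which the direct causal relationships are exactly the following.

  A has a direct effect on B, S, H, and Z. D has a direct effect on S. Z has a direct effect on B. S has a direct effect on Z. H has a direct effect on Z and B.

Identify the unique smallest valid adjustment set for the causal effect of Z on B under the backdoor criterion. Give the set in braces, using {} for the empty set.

{A, H}

Variables eligible for adjustment (non-descendants of Z, excluding Z and B): {A, D, H, S}.
Backdoor paths from Z to B:
  P1: Z <- A -> H -> B
  P2: Z <- A -> B
  P3: Z <- S <- A -> H -> B
  P4: Z <- S <- A -> B
  P5: Z <- H <- A -> B
  P6: Z <- H -> B
The empty set is not sufficient: P1 (Z <- A -> H -> B) has no collider blocking it and no conditioned non-collider, so it is open.
Try {A, H}:
  P1: blocked at fork node A ∈ conditioning set.
  P2: blocked at fork node A ∈ conditioning set.
  P3: blocked at fork node A ∈ conditioning set.
  P4: blocked at fork node A ∈ conditioning set.
  P5: blocked at chain node H ∈ conditioning set.
  P6: blocked at fork node H ∈ conditioning set.
{A, H} contains no descendant of Z and blocks every backdoor path.
Every element of {A, H} is needed (dropping A leaves P2 open; dropping H leaves P6 open), so no proper subset is valid.
Among all size-2 subsets of the eligible variables, only {A, H} blocks every backdoor path, so it is the unique smallest valid adjustment set.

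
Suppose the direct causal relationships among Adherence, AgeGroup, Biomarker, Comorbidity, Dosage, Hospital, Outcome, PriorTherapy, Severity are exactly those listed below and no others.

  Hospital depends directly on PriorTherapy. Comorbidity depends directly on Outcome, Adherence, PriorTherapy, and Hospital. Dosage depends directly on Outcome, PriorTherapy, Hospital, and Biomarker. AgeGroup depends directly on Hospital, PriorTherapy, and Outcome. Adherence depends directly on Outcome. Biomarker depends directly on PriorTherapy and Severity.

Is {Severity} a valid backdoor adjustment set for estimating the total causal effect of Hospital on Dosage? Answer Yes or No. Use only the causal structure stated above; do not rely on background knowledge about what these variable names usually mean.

No

Backdoor paths from Hospital to Dosage (paths whose first edge points into Hospital):
  P1: Hospital <- PriorTherapy -> Comorbidity <- Outcome -> Dosage
  P2: Hospital <- PriorTherapy -> Comorbidity <- Adherence <- Outcome -> Dosage
  P3: Hospital <- PriorTherapy -> Biomarker -> Dosage
  P4: Hospital <- PriorTherapy -> AgeGroup <- Outcome -> Dosage
  P5: Hospital <- PriorTherapy -> Dosage
Condition 1 (no descendant of Hospital in the set): holds — descendants of Hospital are {AgeGroup, Comorbidity, Dosage}; none are in {Severity}.
Condition 2 (every backdoor path blocked by {Severity}):
  P1: blocked at collider Comorbidity (neither it nor any descendant is in the conditioning set).
  P2: blocked at collider Comorbidity (neither it nor any descendant is in the conditioning set).
  P3: open — no interior node is in the conditioning set.
  P4: blocked at collider AgeGroup (neither it nor any descendant is in the conditioning set).
  P5: open — no interior node is in the conditioning set.
{Severity} does not satisfy the backdoor criterion.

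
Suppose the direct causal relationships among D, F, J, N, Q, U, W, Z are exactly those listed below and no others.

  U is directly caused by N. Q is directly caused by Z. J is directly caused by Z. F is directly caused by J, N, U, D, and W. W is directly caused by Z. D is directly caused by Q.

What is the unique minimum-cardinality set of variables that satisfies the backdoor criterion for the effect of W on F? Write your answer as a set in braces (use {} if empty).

Variables eligible for adjustment (non-descendants of W, excluding W and F): {D, J, N, Q, U, Z}.
Backdoor paths from W to F:
  P1: W <- Z -> Q -> D -> F
  P2: W <- Z -> J -> F
The empty set is not sufficient: P1 (W <- Z -> Q -> D -> F) has no collider blocking it and no conditioned non-collider, so it is open.
Try {Z}:
  P1: blocked at fork node Z ∈ conditioning set.
  P2: blocked at fork node Z ∈ conditioning set.
{Z} contains no descendant of W and blocks every backdoor path.
No other singleton works — e.g. {N} leaves P1 open — so {Z} is the unique smallest valid adjustment set.

{Z}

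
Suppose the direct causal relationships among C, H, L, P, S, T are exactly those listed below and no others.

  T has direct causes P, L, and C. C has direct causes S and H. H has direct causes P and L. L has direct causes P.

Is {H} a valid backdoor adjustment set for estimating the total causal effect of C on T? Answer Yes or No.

Backdoor paths from C to T (paths whose first edge points into C):
  P1: C <- H <- P -> L -> T
  P2: C <- H <- P -> T
  P3: C <- H <- L <- P -> T
  P4: C <- H <- L -> T
Condition 1 (no descendant of C in the set): holds — descendants of C are {T}; none are in {H}.
Condition 2 (every backdoor path blocked by {H}):
  P1: blocked at chain node H ∈ conditioning set.
  P2: blocked at chain node H ∈ conditioning set.
  P3: blocked at chain node H ∈ conditioning set.
  P4: blocked at chain node H ∈ conditioning set.
{H} satisfies the backdoor criterion.

Yes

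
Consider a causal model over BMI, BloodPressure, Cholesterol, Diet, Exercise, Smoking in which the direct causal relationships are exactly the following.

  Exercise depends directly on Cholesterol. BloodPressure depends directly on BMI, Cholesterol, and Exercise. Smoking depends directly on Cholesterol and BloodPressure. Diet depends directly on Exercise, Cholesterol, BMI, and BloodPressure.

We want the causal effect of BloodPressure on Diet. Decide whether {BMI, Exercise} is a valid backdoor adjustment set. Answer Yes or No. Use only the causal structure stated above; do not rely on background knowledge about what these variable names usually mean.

Backdoor paths from BloodPressure to Diet (paths whose first edge points into BloodPressure):
  P1: BloodPressure <- Cholesterol -> Exercise -> Diet
  P2: BloodPressure <- Cholesterol -> Diet
  P3: BloodPressure <- BMI -> Diet
  P4: BloodPressure <- Exercise <- Cholesterol -> Diet
  P5: BloodPressure <- Exercise -> Diet
Condition 1 (no descendant of BloodPressure in the set): holds — descendants of BloodPressure are {Diet, Smoking}; none are in {BMI, Exercise}.
Condition 2 (every backdoor path blocked by {BMI, Exercise}):
  P1: blocked at chain node Exercise ∈ conditioning set.
  P2: open — no interior node is in the conditioning set.
  P3: blocked at fork node BMI ∈ conditioning set.
  P4: blocked at chain node Exercise ∈ conditioning set.
  P5: blocked at fork node Exercise ∈ conditioning set.
{BMI, Exercise} does not satisfy the backdoor criterion.

No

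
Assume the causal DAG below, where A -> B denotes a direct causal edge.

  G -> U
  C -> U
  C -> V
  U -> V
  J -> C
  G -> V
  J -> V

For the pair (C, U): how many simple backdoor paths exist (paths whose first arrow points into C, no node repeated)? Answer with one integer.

2

A backdoor path from C to U is any simple undirected path whose first edge points into C (i.e. leaves C via a parent).
Parents of C: {J}.
Enumerating:
  P1: C <- J -> V <- G -> U
  P2: C <- J -> V <- U
That exhausts the simple backdoor paths. Count: 2.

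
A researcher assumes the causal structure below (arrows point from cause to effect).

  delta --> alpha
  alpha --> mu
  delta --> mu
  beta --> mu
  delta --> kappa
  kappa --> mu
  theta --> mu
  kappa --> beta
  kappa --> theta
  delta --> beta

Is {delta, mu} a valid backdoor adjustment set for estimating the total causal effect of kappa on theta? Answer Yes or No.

Backdoor paths from kappa to theta (paths whose first edge points into kappa):
  P1: kappa <- delta -> beta -> mu <- theta
  P2: kappa <- delta -> alpha -> mu <- theta
  P3: kappa <- delta -> mu <- theta
Condition 1 (no descendant of kappa in the set): FAILS — mu is a descendant of kappa.
Condition 2 (every backdoor path blocked by {delta, mu}):
  P1: blocked at fork node delta ∈ conditioning set.
  P2: blocked at fork node delta ∈ conditioning set.
  P3: blocked at fork node delta ∈ conditioning set.
{delta, mu} does not satisfy the backdoor criterion.

No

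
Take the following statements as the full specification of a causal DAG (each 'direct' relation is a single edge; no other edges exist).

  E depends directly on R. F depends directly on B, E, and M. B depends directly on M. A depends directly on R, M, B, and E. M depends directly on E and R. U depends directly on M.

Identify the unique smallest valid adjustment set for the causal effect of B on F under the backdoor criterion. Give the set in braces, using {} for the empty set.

{M}

Variables eligible for adjustment (non-descendants of B, excluding B and F): {E, M, R, U}.
Backdoor paths from B to F:
  P1: B <- M <- R -> E -> F
  P2: B <- M <- R -> A <- E -> F
  P3: B <- M <- E -> F
  P4: B <- M -> F
  P5: B <- M -> A <- R -> E -> F
  P6: B <- M -> A <- E -> F
The empty set is not sufficient: P1 (B <- M <- R -> E -> F) has no collider blocking it and no conditioned non-collider, so it is open.
Try {M}:
  P1: blocked at chain node M ∈ conditioning set.
  P2: blocked at chain node M ∈ conditioning set.
  P3: blocked at chain node M ∈ conditioning set.
  P4: blocked at fork node M ∈ conditioning set.
  P5: blocked at fork node M ∈ conditioning set.
  P6: blocked at fork node M ∈ conditioning set.
{M} contains no descendant of B and blocks every backdoor path.
No other singleton works — e.g. {R} leaves P3 open — so {M} is the unique smallest valid adjustment set.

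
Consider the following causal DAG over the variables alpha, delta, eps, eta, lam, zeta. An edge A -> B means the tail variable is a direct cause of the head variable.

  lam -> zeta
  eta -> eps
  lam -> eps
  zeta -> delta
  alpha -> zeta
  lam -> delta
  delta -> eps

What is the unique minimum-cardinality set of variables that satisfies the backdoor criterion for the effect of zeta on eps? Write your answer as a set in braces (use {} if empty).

{lam}

Variables eligible for adjustment (non-descendants of zeta, excluding zeta and eps): {alpha, eta, lam}.
Backdoor paths from zeta to eps:
  P1: zeta <- lam -> delta -> eps
  P2: zeta <- lam -> eps
The empty set is not sufficient: P1 (zeta <- lam -> delta -> eps) has no collider blocking it and no conditioned non-collider, so it is open.
Try {lam}:
  P1: blocked at fork node lam ∈ conditioning set.
  P2: blocked at fork node lam ∈ conditioning set.
{lam} contains no descendant of zeta and blocks every backdoor path.
No other singleton works — e.g. {eta} leaves P1 open — so {lam} is the unique smallest valid adjustment set.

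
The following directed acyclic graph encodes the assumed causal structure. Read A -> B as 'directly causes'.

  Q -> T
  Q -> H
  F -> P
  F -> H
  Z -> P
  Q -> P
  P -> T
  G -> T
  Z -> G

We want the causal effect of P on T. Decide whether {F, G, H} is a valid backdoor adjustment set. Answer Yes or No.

Backdoor paths from P to T (paths whose first edge points into P):
  P1: P <- Z -> G -> T
  P2: P <- Q -> T
  P3: P <- F -> H <- Q -> T
Condition 1 (no descendant of P in the set): holds — descendants of P are {T}; none are in {F, G, H}.
Condition 2 (every backdoor path blocked by {F, G, H}):
  P1: blocked at chain node G ∈ conditioning set.
  P2: open — no interior node is in the conditioning set.
  P3: blocked at fork node F ∈ conditioning set.
{F, G, H} does not satisfy the backdoor criterion.

No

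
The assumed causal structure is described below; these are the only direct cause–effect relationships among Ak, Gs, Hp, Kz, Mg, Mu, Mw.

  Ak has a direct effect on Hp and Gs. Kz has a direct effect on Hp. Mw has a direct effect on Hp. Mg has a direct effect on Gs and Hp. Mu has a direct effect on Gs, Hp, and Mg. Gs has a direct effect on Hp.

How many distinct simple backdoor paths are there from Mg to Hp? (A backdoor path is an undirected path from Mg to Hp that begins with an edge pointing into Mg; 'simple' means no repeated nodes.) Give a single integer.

A backdoor path from Mg to Hp is any simple undirected path whose first edge points into Mg (i.e. leaves Mg via a parent).
Parents of Mg: {Mu}.
Enumerating:
  P1: Mg <- Mu -> Gs <- Ak -> Hp
  P2: Mg <- Mu -> Gs -> Hp
  P3: Mg <- Mu -> Hp
That exhausts the simple backdoor paths. Count: 3.

3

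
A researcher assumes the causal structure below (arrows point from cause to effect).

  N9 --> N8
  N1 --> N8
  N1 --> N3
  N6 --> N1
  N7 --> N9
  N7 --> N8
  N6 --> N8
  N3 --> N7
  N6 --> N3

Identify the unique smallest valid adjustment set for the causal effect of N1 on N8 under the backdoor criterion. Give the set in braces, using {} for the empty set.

Variables eligible for adjustment (non-descendants of N1, excluding N1 and N8): {N6}.
Backdoor paths from N1 to N8:
  P1: N1 <- N6 -> N3 -> N7 -> N9 -> N8
  P2: N1 <- N6 -> N3 -> N7 -> N8
  P3: N1 <- N6 -> N8
The empty set is not sufficient: P1 (N1 <- N6 -> N3 -> N7 -> N9 -> N8) has no collider blocking it and no conditioned non-collider, so it is open.
Try {N6}:
  P1: blocked at fork node N6 ∈ conditioning set.
  P2: blocked at fork node N6 ∈ conditioning set.
  P3: blocked at fork node N6 ∈ conditioning set.
{N6} contains no descendant of N1 and blocks every backdoor path.
{N6} is the unique smallest valid adjustment set.

{N6}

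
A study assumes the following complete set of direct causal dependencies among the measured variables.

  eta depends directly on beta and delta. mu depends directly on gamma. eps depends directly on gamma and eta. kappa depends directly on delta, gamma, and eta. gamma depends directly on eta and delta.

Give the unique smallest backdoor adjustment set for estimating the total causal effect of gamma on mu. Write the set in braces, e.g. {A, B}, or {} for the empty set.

Variables eligible for adjustment (non-descendants of gamma, excluding gamma and mu): {beta, delta, eta}.
Backdoor paths from gamma to mu:
  (none)
With no backdoor paths the empty set already satisfies the criterion, and it is trivially minimal.

{}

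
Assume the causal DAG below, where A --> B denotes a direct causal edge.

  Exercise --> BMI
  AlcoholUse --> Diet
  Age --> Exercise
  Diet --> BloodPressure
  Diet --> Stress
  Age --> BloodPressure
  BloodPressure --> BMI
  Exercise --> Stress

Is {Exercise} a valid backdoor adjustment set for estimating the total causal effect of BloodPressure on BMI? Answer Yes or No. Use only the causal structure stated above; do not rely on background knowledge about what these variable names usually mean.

Backdoor paths from BloodPressure to BMI (paths whose first edge points into BloodPressure):
  P1: BloodPressure <- Age -> Exercise -> BMI
  P2: BloodPressure <- Diet -> Stress <- Exercise -> BMI
Condition 1 (no descendant of BloodPressure in the set): holds — descendants of BloodPressure are {BMI}; none are in {Exercise}.
Condition 2 (every backdoor path blocked by {Exercise}):
  P1: blocked at chain node Exercise ∈ conditioning set.
  P2: blocked at collider Stress (neither it nor any descendant is in the conditioning set).
{Exercise} satisfies the backdoor criterion.

Yes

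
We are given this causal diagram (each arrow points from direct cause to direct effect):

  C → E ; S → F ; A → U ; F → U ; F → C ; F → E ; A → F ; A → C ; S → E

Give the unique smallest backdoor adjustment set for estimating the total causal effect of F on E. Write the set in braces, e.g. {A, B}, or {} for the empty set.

{A, S}

Variables eligible for adjustment (non-descendants of F, excluding F and E): {A, S}.
Backdoor paths from F to E:
  P1: F <- S -> E
  P2: F <- A -> C -> E
The empty set is not sufficient: P1 (F <- S -> E) has no collider blocking it and no conditioned non-collider, so it is open.
Try {A, S}:
  P1: blocked at fork node S ∈ conditioning set.
  P2: blocked at fork node A ∈ conditioning set.
{A, S} contains no descendant of F and blocks every backdoor path.
Every element of {A, S} is needed (dropping A leaves P2 open; dropping S leaves P1 open), so no proper subset is valid.
Among all size-2 subsets of the eligible variables, only {A, S} blocks every backdoor path, so it is the unique smallest valid adjustment set.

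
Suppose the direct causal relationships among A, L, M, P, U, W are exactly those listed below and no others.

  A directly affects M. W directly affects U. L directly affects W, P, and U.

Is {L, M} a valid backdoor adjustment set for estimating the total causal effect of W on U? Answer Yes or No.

Yes

Backdoor paths from W to U (paths whose first edge points into W):
  P1: W <- L -> U
Condition 1 (no descendant of W in the set): holds — descendants of W are {U}; none are in {L, M}.
Condition 2 (every backdoor path blocked by {L, M}):
  P1: blocked at fork node L ∈ conditioning set.
{L, M} satisfies the backdoor criterion.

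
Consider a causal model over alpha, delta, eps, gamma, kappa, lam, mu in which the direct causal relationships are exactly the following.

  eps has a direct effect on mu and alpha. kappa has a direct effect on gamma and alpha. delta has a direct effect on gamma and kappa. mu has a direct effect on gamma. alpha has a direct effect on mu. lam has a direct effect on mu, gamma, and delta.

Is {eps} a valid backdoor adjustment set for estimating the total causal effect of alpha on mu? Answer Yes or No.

No

Backdoor paths from alpha to mu (paths whose first edge points into alpha):
  P1: alpha <- kappa <- delta <- lam -> mu
  P2: alpha <- kappa <- delta <- lam -> gamma <- mu
  P3: alpha <- kappa <- delta -> gamma <- lam -> mu
  P4: alpha <- kappa <- delta -> gamma <- mu
  P5: alpha <- kappa -> gamma <- lam -> mu
  P6: alpha <- kappa -> gamma <- delta <- lam -> mu
  P7: alpha <- kappa -> gamma <- mu
  P8: alpha <- eps -> mu
Condition 1 (no descendant of alpha in the set): holds — descendants of alpha are {gamma, mu}; none are in {eps}.
Condition 2 (every backdoor path blocked by {eps}):
  P1: open — no interior node is in the conditioning set.
  P2: blocked at collider gamma (neither it nor any descendant is in the conditioning set).
  P3: blocked at collider gamma (neither it nor any descendant is in the conditioning set).
  P4: blocked at collider gamma (neither it nor any descendant is in the conditioning set).
  P5: blocked at collider gamma (neither it nor any descendant is in the conditioning set).
  P6: blocked at collider gamma (neither it nor any descendant is in the conditioning set).
  P7: blocked at collider gamma (neither it nor any descendant is in the conditioning set).
  P8: blocked at fork node eps ∈ conditioning set.
{eps} does not satisfy the backdoor criterion.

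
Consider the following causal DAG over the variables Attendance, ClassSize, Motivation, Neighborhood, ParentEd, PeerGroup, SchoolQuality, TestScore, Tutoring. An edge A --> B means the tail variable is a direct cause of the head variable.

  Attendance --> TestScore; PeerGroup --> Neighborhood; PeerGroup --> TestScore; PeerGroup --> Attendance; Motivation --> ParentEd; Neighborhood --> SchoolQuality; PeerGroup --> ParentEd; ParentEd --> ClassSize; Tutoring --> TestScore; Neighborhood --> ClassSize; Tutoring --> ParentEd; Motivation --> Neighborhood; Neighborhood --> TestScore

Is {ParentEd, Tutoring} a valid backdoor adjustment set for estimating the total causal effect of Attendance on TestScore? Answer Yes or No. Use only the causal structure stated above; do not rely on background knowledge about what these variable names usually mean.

Backdoor paths from Attendance to TestScore (paths whose first edge points into Attendance):
  P1: Attendance <- PeerGroup -> Neighborhood <- Motivation -> ParentEd <- Tutoring -> TestScore
  P2: Attendance <- PeerGroup -> Neighborhood -> TestScore
  P3: Attendance <- PeerGroup -> Neighborhood -> ClassSize <- ParentEd <- Tutoring -> TestScore
  P4: Attendance <- PeerGroup -> TestScore
  P5: Attendance <- PeerGroup -> ParentEd <- Tutoring -> TestScore
  P6: Attendance <- PeerGroup -> ParentEd <- Motivation -> Neighborhood -> TestScore
  P7: Attendance <- PeerGroup -> ParentEd -> ClassSize <- Neighborhood -> TestScore
Condition 1 (no descendant of Attendance in the set): holds — descendants of Attendance are {TestScore}; none are in {ParentEd, Tutoring}.
Condition 2 (every backdoor path blocked by {ParentEd, Tutoring}):
  P1: blocked at collider Neighborhood (neither it nor any descendant is in the conditioning set).
  P2: open — no interior node is in the conditioning set.
  P3: blocked at collider ClassSize (neither it nor any descendant is in the conditioning set).
  P4: open — no interior node is in the conditioning set.
  P5: blocked at fork node Tutoring ∈ conditioning set.
  P6: open — collider(s) ParentEd are conditioned on (or have a conditioned descendant) and no non-collider on the path is in the set.
  P7: blocked at chain node ParentEd ∈ conditioning set.
{ParentEd, Tutoring} does not satisfy the backdoor criterion.

No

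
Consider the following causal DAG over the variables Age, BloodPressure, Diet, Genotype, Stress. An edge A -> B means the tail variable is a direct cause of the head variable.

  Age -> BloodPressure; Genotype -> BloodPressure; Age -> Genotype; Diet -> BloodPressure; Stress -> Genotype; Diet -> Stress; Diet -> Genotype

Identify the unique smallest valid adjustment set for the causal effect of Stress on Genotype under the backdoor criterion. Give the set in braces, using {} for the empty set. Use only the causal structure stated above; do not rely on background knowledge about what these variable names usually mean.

{Diet}

Variables eligible for adjustment (non-descendants of Stress, excluding Stress and Genotype): {Age, Diet}.
Backdoor paths from Stress to Genotype:
  P1: Stress <- Diet -> Genotype
  P2: Stress <- Diet -> BloodPressure <- Age -> Genotype
  P3: Stress <- Diet -> BloodPressure <- Genotype
The empty set is not sufficient: P1 (Stress <- Diet -> Genotype) has no collider blocking it and no conditioned non-collider, so it is open.
Try {Diet}:
  P1: blocked at fork node Diet ∈ conditioning set.
  P2: blocked at fork node Diet ∈ conditioning set.
  P3: blocked at fork node Diet ∈ conditioning set.
{Diet} contains no descendant of Stress and blocks every backdoor path.
No other singleton works — e.g. {Age} leaves P1 open — so {Diet} is the unique smallest valid adjustment set.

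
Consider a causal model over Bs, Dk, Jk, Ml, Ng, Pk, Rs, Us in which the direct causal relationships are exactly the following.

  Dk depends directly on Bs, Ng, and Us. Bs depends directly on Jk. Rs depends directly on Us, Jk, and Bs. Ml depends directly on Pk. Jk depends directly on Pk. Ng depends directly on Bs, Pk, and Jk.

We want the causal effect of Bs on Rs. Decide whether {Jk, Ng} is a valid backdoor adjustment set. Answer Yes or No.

No

Backdoor paths from Bs to Rs (paths whose first edge points into Bs):
  P1: Bs <- Jk <- Pk -> Ng -> Dk <- Us -> Rs
  P2: Bs <- Jk -> Ng -> Dk <- Us -> Rs
  P3: Bs <- Jk -> Rs
Condition 1 (no descendant of Bs in the set): FAILS — Ng is a descendant of Bs.
Condition 2 (every backdoor path blocked by {Jk, Ng}):
  P1: blocked at chain node Jk ∈ conditioning set.
  P2: blocked at fork node Jk ∈ conditioning set.
  P3: blocked at fork node Jk ∈ conditioning set.
{Jk, Ng} does not satisfy the backdoor criterion.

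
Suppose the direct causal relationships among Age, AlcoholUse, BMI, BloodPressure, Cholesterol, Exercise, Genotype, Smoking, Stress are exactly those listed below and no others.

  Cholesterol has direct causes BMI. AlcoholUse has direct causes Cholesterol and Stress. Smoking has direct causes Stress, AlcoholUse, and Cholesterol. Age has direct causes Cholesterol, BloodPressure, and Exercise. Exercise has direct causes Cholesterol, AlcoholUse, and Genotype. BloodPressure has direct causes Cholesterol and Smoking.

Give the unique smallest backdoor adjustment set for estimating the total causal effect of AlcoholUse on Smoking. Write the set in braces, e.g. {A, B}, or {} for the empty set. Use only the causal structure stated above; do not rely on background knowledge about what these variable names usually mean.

Variables eligible for adjustment (non-descendants of AlcoholUse, excluding AlcoholUse and Smoking): {BMI, Cholesterol, Genotype, Stress}.
Backdoor paths from AlcoholUse to Smoking:
  P1: AlcoholUse <- Cholesterol -> Smoking
  P2: AlcoholUse <- Cholesterol -> BloodPressure <- Smoking
  P3: AlcoholUse <- Cholesterol -> Exercise -> Age <- BloodPressure <- Smoking
  P4: AlcoholUse <- Cholesterol -> Age <- BloodPressure <- Smoking
  P5: AlcoholUse <- Stress -> Smoking
The empty set is not sufficient: P1 (AlcoholUse <- Cholesterol -> Smoking) has no collider blocking it and no conditioned non-collider, so it is open.
Try {Cholesterol, Stress}:
  P1: blocked at fork node Cholesterol ∈ conditioning set.
  P2: blocked at fork node Cholesterol ∈ conditioning set.
  P3: blocked at fork node Cholesterol ∈ conditioning set.
  P4: blocked at fork node Cholesterol ∈ conditioning set.
  P5: blocked at fork node Stress ∈ conditioning set.
{Cholesterol, Stress} contains no descendant of AlcoholUse and blocks every backdoor path.
Every element of {Cholesterol, Stress} is needed (dropping Cholesterol leaves P1 open; dropping Stress leaves P5 open), so no proper subset is valid.
Among all size-2 subsets of the eligible variables, only {Cholesterol, Stress} blocks every backdoor path, so it is the unique smallest valid adjustment set.

{Cholesterol, Stress}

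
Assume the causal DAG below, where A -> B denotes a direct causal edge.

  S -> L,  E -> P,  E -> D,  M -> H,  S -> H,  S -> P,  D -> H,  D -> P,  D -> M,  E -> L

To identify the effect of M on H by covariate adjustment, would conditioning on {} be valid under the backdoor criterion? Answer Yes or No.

No

Backdoor paths from M to H (paths whose first edge points into M):
  P1: M <- D <- E -> P <- S -> H
  P2: M <- D <- E -> L <- S -> H
  P3: M <- D -> H
  P4: M <- D -> P <- E -> L <- S -> H
  P5: M <- D -> P <- S -> H
Condition 1 (no descendant of M in the set): holds — descendants of M are {H}; none are in {}.
Condition 2 (every backdoor path blocked by {}):
  P1: blocked at collider P (neither it nor any descendant is in the conditioning set).
  P2: blocked at collider L (neither it nor any descendant is in the conditioning set).
  P3: open — no interior node is in the conditioning set.
  P4: blocked at collider P (neither it nor any descendant is in the conditioning set).
  P5: blocked at collider P (neither it nor any descendant is in the conditioning set).
{} does not satisfy the backdoor criterion.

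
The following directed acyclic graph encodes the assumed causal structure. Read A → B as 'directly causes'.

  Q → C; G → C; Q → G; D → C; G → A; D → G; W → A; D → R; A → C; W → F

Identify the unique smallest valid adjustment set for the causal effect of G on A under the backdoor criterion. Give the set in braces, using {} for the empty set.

{}

Variables eligible for adjustment (non-descendants of G, excluding G and A): {D, F, Q, R, W}.
Backdoor paths from G to A:
  P1: G <- D -> C <- A
  P2: G <- Q -> C <- A
Each backdoor path contains an unconditioned collider, so every path is already blocked with the empty conditioning set:
  P1: blocked at collider C (neither it nor any descendant is in the conditioning set).
  P2: blocked at collider C (neither it nor any descendant is in the conditioning set).
The empty set is therefore the unique smallest valid set.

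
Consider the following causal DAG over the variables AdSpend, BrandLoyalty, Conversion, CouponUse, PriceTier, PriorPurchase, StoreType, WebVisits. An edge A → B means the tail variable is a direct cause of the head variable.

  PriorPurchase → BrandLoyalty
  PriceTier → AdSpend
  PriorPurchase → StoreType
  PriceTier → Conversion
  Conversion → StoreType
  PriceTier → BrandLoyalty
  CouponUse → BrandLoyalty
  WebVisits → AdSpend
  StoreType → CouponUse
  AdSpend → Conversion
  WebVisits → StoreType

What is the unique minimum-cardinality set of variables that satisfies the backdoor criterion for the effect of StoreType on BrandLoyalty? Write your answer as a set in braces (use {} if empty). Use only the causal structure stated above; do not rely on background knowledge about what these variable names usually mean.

{PriceTier, PriorPurchase}

Variables eligible for adjustment (non-descendants of StoreType, excluding StoreType and BrandLoyalty): {AdSpend, Conversion, PriceTier, PriorPurchase, WebVisits}.
Backdoor paths from StoreType to BrandLoyalty:
  P1: StoreType <- PriorPurchase -> BrandLoyalty
  P2: StoreType <- WebVisits -> AdSpend <- PriceTier -> BrandLoyalty
  P3: StoreType <- WebVisits -> AdSpend -> Conversion <- PriceTier -> BrandLoyalty
  P4: StoreType <- Conversion <- PriceTier -> BrandLoyalty
  P5: StoreType <- Conversion <- AdSpend <- PriceTier -> BrandLoyalty
The empty set is not sufficient: P1 (StoreType <- PriorPurchase -> BrandLoyalty) has no collider blocking it and no conditioned non-collider, so it is open.
Try {PriceTier, PriorPurchase}:
  P1: blocked at fork node PriorPurchase ∈ conditioning set.
  P2: blocked at collider AdSpend (neither it nor any descendant is in the conditioning set).
  P3: blocked at collider Conversion (neither it nor any descendant is in the conditioning set).
  P4: blocked at fork node PriceTier ∈ conditioning set.
  P5: blocked at fork node PriceTier ∈ conditioning set.
{PriceTier, PriorPurchase} contains no descendant of StoreType and blocks every backdoor path.
Every element of {PriceTier, PriorPurchase} is needed (dropping PriceTier leaves P4 open; dropping PriorPurchase leaves P1 open), so no proper subset is valid.
Among all size-2 subsets of the eligible variables, only {PriceTier, PriorPurchase} blocks every backdoor path, so it is the unique smallest valid adjustment set.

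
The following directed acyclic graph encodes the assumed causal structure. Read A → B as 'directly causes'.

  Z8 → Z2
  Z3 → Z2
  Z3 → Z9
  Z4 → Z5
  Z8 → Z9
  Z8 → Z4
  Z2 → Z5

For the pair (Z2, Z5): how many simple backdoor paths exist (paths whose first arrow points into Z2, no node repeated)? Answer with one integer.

2

A backdoor path from Z2 to Z5 is any simple undirected path whose first edge points into Z2 (i.e. leaves Z2 via a parent).
Parents of Z2: {Z3, Z8}.
Enumerating:
  P1: Z2 <- Z8 -> Z4 -> Z5
  P2: Z2 <- Z3 -> Z9 <- Z8 -> Z4 -> Z5
That exhausts the simple backdoor paths. Count: 2.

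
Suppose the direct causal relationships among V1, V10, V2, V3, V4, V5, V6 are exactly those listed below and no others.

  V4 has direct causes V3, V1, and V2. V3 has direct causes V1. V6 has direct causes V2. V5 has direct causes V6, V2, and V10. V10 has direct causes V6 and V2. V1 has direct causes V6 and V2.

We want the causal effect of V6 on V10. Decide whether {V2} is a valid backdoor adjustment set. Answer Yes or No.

Backdoor paths from V6 to V10 (paths whose first edge points into V6):
  P1: V6 <- V2 -> V10
  P2: V6 <- V2 -> V5 <- V10
Condition 1 (no descendant of V6 in the set): holds — descendants of V6 are {V1, V10, V3, V4, V5}; none are in {V2}.
Condition 2 (every backdoor path blocked by {V2}):
  P1: blocked at fork node V2 ∈ conditioning set.
  P2: blocked at fork node V2 ∈ conditioning set.
{V2} satisfies the backdoor criterion.

Yes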